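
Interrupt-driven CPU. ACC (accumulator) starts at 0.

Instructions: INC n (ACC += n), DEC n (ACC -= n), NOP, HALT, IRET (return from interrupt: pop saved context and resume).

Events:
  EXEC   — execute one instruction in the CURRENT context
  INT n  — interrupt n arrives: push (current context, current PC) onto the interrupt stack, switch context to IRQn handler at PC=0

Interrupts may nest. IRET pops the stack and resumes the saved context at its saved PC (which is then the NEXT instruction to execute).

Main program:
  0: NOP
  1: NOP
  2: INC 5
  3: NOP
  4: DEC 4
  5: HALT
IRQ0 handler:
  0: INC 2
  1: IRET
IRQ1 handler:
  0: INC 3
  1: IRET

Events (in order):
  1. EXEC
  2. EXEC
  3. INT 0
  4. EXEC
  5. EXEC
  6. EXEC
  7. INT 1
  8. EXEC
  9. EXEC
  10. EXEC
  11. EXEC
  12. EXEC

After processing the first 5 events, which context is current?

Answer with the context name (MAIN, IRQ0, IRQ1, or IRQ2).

Event 1 (EXEC): [MAIN] PC=0: NOP
Event 2 (EXEC): [MAIN] PC=1: NOP
Event 3 (INT 0): INT 0 arrives: push (MAIN, PC=2), enter IRQ0 at PC=0 (depth now 1)
Event 4 (EXEC): [IRQ0] PC=0: INC 2 -> ACC=2
Event 5 (EXEC): [IRQ0] PC=1: IRET -> resume MAIN at PC=2 (depth now 0)

Answer: MAIN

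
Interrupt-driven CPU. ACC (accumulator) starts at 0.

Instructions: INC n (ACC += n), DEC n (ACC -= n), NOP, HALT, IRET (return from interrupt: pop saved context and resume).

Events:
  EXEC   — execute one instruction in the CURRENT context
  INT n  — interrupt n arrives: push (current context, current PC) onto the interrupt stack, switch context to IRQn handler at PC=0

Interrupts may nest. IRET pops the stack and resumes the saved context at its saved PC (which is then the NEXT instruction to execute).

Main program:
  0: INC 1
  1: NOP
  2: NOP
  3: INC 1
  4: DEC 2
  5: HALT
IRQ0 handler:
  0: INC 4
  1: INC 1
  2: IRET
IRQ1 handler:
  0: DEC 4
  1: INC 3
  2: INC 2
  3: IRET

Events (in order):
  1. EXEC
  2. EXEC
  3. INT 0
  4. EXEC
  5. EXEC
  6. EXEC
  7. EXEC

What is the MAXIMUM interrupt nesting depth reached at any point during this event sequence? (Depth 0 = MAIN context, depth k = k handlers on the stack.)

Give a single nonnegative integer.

Event 1 (EXEC): [MAIN] PC=0: INC 1 -> ACC=1 [depth=0]
Event 2 (EXEC): [MAIN] PC=1: NOP [depth=0]
Event 3 (INT 0): INT 0 arrives: push (MAIN, PC=2), enter IRQ0 at PC=0 (depth now 1) [depth=1]
Event 4 (EXEC): [IRQ0] PC=0: INC 4 -> ACC=5 [depth=1]
Event 5 (EXEC): [IRQ0] PC=1: INC 1 -> ACC=6 [depth=1]
Event 6 (EXEC): [IRQ0] PC=2: IRET -> resume MAIN at PC=2 (depth now 0) [depth=0]
Event 7 (EXEC): [MAIN] PC=2: NOP [depth=0]
Max depth observed: 1

Answer: 1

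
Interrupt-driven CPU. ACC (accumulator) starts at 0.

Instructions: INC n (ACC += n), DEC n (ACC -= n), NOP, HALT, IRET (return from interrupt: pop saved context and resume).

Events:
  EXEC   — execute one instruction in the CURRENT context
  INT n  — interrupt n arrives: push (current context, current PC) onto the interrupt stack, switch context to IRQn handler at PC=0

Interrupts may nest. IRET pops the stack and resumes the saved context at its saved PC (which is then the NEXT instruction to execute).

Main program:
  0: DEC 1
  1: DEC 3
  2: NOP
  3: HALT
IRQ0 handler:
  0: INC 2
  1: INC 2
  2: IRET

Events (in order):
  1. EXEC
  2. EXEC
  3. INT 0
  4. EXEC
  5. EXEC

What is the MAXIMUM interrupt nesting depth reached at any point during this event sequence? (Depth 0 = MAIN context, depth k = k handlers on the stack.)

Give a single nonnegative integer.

Answer: 1

Derivation:
Event 1 (EXEC): [MAIN] PC=0: DEC 1 -> ACC=-1 [depth=0]
Event 2 (EXEC): [MAIN] PC=1: DEC 3 -> ACC=-4 [depth=0]
Event 3 (INT 0): INT 0 arrives: push (MAIN, PC=2), enter IRQ0 at PC=0 (depth now 1) [depth=1]
Event 4 (EXEC): [IRQ0] PC=0: INC 2 -> ACC=-2 [depth=1]
Event 5 (EXEC): [IRQ0] PC=1: INC 2 -> ACC=0 [depth=1]
Max depth observed: 1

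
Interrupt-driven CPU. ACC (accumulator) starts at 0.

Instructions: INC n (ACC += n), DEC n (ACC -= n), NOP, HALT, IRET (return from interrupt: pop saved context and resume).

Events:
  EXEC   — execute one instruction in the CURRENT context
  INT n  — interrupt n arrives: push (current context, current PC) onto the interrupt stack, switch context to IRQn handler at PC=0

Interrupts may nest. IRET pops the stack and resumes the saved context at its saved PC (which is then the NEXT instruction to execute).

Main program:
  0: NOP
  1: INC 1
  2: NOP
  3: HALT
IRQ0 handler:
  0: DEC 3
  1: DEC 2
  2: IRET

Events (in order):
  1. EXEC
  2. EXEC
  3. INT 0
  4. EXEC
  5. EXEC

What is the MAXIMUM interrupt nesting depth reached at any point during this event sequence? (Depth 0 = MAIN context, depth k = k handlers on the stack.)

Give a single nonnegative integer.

Answer: 1

Derivation:
Event 1 (EXEC): [MAIN] PC=0: NOP [depth=0]
Event 2 (EXEC): [MAIN] PC=1: INC 1 -> ACC=1 [depth=0]
Event 3 (INT 0): INT 0 arrives: push (MAIN, PC=2), enter IRQ0 at PC=0 (depth now 1) [depth=1]
Event 4 (EXEC): [IRQ0] PC=0: DEC 3 -> ACC=-2 [depth=1]
Event 5 (EXEC): [IRQ0] PC=1: DEC 2 -> ACC=-4 [depth=1]
Max depth observed: 1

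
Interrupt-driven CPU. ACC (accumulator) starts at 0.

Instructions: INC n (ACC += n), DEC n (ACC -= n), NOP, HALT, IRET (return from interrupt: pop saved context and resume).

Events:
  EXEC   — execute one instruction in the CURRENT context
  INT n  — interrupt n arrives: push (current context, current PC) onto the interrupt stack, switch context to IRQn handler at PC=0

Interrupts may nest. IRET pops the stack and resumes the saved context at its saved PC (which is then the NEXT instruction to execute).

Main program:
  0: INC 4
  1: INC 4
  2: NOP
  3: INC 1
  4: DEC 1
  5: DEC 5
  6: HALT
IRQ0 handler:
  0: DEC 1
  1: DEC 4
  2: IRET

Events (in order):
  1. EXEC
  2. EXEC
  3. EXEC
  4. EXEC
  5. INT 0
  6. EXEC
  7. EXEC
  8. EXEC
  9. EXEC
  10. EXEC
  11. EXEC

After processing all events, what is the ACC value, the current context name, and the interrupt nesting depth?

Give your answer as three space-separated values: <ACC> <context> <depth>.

Answer: -2 MAIN 0

Derivation:
Event 1 (EXEC): [MAIN] PC=0: INC 4 -> ACC=4
Event 2 (EXEC): [MAIN] PC=1: INC 4 -> ACC=8
Event 3 (EXEC): [MAIN] PC=2: NOP
Event 4 (EXEC): [MAIN] PC=3: INC 1 -> ACC=9
Event 5 (INT 0): INT 0 arrives: push (MAIN, PC=4), enter IRQ0 at PC=0 (depth now 1)
Event 6 (EXEC): [IRQ0] PC=0: DEC 1 -> ACC=8
Event 7 (EXEC): [IRQ0] PC=1: DEC 4 -> ACC=4
Event 8 (EXEC): [IRQ0] PC=2: IRET -> resume MAIN at PC=4 (depth now 0)
Event 9 (EXEC): [MAIN] PC=4: DEC 1 -> ACC=3
Event 10 (EXEC): [MAIN] PC=5: DEC 5 -> ACC=-2
Event 11 (EXEC): [MAIN] PC=6: HALT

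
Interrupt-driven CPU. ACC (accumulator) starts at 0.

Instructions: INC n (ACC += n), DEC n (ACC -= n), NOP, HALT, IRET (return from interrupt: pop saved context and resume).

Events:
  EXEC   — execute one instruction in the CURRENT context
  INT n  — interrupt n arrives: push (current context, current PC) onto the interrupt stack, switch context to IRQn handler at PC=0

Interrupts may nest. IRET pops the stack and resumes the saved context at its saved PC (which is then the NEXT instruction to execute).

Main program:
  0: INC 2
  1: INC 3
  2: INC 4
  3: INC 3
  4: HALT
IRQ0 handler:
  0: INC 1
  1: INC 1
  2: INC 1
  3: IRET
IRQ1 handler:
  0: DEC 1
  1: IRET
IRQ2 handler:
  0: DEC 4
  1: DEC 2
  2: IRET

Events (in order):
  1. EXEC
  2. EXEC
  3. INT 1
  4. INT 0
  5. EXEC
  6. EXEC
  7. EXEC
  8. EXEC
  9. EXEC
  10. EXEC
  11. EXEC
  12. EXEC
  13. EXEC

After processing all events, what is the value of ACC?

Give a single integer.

Event 1 (EXEC): [MAIN] PC=0: INC 2 -> ACC=2
Event 2 (EXEC): [MAIN] PC=1: INC 3 -> ACC=5
Event 3 (INT 1): INT 1 arrives: push (MAIN, PC=2), enter IRQ1 at PC=0 (depth now 1)
Event 4 (INT 0): INT 0 arrives: push (IRQ1, PC=0), enter IRQ0 at PC=0 (depth now 2)
Event 5 (EXEC): [IRQ0] PC=0: INC 1 -> ACC=6
Event 6 (EXEC): [IRQ0] PC=1: INC 1 -> ACC=7
Event 7 (EXEC): [IRQ0] PC=2: INC 1 -> ACC=8
Event 8 (EXEC): [IRQ0] PC=3: IRET -> resume IRQ1 at PC=0 (depth now 1)
Event 9 (EXEC): [IRQ1] PC=0: DEC 1 -> ACC=7
Event 10 (EXEC): [IRQ1] PC=1: IRET -> resume MAIN at PC=2 (depth now 0)
Event 11 (EXEC): [MAIN] PC=2: INC 4 -> ACC=11
Event 12 (EXEC): [MAIN] PC=3: INC 3 -> ACC=14
Event 13 (EXEC): [MAIN] PC=4: HALT

Answer: 14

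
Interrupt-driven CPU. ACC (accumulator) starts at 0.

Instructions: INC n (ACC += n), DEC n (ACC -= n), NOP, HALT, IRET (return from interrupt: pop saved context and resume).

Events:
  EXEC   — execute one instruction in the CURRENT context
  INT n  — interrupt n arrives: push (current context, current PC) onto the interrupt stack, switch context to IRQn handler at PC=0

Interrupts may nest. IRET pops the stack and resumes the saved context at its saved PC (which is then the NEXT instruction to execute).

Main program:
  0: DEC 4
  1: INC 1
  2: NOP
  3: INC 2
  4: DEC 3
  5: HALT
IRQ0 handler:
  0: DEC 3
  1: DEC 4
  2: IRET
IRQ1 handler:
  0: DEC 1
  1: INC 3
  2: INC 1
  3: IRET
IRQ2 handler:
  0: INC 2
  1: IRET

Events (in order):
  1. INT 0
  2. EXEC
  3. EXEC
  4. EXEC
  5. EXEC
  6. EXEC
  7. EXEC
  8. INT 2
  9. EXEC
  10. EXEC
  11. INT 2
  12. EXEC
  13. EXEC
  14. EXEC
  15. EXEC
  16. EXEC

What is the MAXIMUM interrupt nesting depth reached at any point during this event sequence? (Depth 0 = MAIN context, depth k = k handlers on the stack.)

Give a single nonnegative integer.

Event 1 (INT 0): INT 0 arrives: push (MAIN, PC=0), enter IRQ0 at PC=0 (depth now 1) [depth=1]
Event 2 (EXEC): [IRQ0] PC=0: DEC 3 -> ACC=-3 [depth=1]
Event 3 (EXEC): [IRQ0] PC=1: DEC 4 -> ACC=-7 [depth=1]
Event 4 (EXEC): [IRQ0] PC=2: IRET -> resume MAIN at PC=0 (depth now 0) [depth=0]
Event 5 (EXEC): [MAIN] PC=0: DEC 4 -> ACC=-11 [depth=0]
Event 6 (EXEC): [MAIN] PC=1: INC 1 -> ACC=-10 [depth=0]
Event 7 (EXEC): [MAIN] PC=2: NOP [depth=0]
Event 8 (INT 2): INT 2 arrives: push (MAIN, PC=3), enter IRQ2 at PC=0 (depth now 1) [depth=1]
Event 9 (EXEC): [IRQ2] PC=0: INC 2 -> ACC=-8 [depth=1]
Event 10 (EXEC): [IRQ2] PC=1: IRET -> resume MAIN at PC=3 (depth now 0) [depth=0]
Event 11 (INT 2): INT 2 arrives: push (MAIN, PC=3), enter IRQ2 at PC=0 (depth now 1) [depth=1]
Event 12 (EXEC): [IRQ2] PC=0: INC 2 -> ACC=-6 [depth=1]
Event 13 (EXEC): [IRQ2] PC=1: IRET -> resume MAIN at PC=3 (depth now 0) [depth=0]
Event 14 (EXEC): [MAIN] PC=3: INC 2 -> ACC=-4 [depth=0]
Event 15 (EXEC): [MAIN] PC=4: DEC 3 -> ACC=-7 [depth=0]
Event 16 (EXEC): [MAIN] PC=5: HALT [depth=0]
Max depth observed: 1

Answer: 1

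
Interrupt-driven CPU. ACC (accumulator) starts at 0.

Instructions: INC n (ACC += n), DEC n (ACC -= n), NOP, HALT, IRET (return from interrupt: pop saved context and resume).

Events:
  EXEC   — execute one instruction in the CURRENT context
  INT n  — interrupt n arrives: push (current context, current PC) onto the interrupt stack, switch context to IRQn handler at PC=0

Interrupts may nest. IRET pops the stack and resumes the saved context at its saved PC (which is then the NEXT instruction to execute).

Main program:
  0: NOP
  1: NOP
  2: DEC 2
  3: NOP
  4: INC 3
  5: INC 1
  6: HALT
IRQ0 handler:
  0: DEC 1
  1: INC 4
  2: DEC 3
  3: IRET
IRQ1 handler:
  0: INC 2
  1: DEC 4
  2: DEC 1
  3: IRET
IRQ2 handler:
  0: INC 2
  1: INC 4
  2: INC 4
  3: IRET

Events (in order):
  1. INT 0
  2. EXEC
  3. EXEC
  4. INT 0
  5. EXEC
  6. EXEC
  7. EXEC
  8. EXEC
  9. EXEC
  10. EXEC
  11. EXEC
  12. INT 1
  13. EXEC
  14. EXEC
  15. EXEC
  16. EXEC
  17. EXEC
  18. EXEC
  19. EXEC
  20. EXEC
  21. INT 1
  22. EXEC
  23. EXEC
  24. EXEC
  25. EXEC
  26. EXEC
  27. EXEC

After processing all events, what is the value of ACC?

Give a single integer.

Answer: -4

Derivation:
Event 1 (INT 0): INT 0 arrives: push (MAIN, PC=0), enter IRQ0 at PC=0 (depth now 1)
Event 2 (EXEC): [IRQ0] PC=0: DEC 1 -> ACC=-1
Event 3 (EXEC): [IRQ0] PC=1: INC 4 -> ACC=3
Event 4 (INT 0): INT 0 arrives: push (IRQ0, PC=2), enter IRQ0 at PC=0 (depth now 2)
Event 5 (EXEC): [IRQ0] PC=0: DEC 1 -> ACC=2
Event 6 (EXEC): [IRQ0] PC=1: INC 4 -> ACC=6
Event 7 (EXEC): [IRQ0] PC=2: DEC 3 -> ACC=3
Event 8 (EXEC): [IRQ0] PC=3: IRET -> resume IRQ0 at PC=2 (depth now 1)
Event 9 (EXEC): [IRQ0] PC=2: DEC 3 -> ACC=0
Event 10 (EXEC): [IRQ0] PC=3: IRET -> resume MAIN at PC=0 (depth now 0)
Event 11 (EXEC): [MAIN] PC=0: NOP
Event 12 (INT 1): INT 1 arrives: push (MAIN, PC=1), enter IRQ1 at PC=0 (depth now 1)
Event 13 (EXEC): [IRQ1] PC=0: INC 2 -> ACC=2
Event 14 (EXEC): [IRQ1] PC=1: DEC 4 -> ACC=-2
Event 15 (EXEC): [IRQ1] PC=2: DEC 1 -> ACC=-3
Event 16 (EXEC): [IRQ1] PC=3: IRET -> resume MAIN at PC=1 (depth now 0)
Event 17 (EXEC): [MAIN] PC=1: NOP
Event 18 (EXEC): [MAIN] PC=2: DEC 2 -> ACC=-5
Event 19 (EXEC): [MAIN] PC=3: NOP
Event 20 (EXEC): [MAIN] PC=4: INC 3 -> ACC=-2
Event 21 (INT 1): INT 1 arrives: push (MAIN, PC=5), enter IRQ1 at PC=0 (depth now 1)
Event 22 (EXEC): [IRQ1] PC=0: INC 2 -> ACC=0
Event 23 (EXEC): [IRQ1] PC=1: DEC 4 -> ACC=-4
Event 24 (EXEC): [IRQ1] PC=2: DEC 1 -> ACC=-5
Event 25 (EXEC): [IRQ1] PC=3: IRET -> resume MAIN at PC=5 (depth now 0)
Event 26 (EXEC): [MAIN] PC=5: INC 1 -> ACC=-4
Event 27 (EXEC): [MAIN] PC=6: HALT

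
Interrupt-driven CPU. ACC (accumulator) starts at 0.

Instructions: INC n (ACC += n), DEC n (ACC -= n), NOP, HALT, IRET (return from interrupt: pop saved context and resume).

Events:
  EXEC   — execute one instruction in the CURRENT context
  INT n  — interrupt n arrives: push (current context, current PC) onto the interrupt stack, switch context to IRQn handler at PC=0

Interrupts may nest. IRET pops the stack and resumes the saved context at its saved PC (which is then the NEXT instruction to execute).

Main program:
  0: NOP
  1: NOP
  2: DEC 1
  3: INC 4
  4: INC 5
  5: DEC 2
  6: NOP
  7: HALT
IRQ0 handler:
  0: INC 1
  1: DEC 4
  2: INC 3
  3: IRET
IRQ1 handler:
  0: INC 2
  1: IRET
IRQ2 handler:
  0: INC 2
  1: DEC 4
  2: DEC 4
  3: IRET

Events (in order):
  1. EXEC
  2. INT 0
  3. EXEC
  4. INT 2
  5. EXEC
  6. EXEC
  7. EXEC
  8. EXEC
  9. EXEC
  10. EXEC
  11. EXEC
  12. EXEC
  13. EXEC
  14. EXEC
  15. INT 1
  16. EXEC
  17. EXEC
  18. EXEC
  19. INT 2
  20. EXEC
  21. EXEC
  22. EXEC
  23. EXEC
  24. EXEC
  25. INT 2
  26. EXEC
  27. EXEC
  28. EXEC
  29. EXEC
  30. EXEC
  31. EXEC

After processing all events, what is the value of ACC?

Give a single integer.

Event 1 (EXEC): [MAIN] PC=0: NOP
Event 2 (INT 0): INT 0 arrives: push (MAIN, PC=1), enter IRQ0 at PC=0 (depth now 1)
Event 3 (EXEC): [IRQ0] PC=0: INC 1 -> ACC=1
Event 4 (INT 2): INT 2 arrives: push (IRQ0, PC=1), enter IRQ2 at PC=0 (depth now 2)
Event 5 (EXEC): [IRQ2] PC=0: INC 2 -> ACC=3
Event 6 (EXEC): [IRQ2] PC=1: DEC 4 -> ACC=-1
Event 7 (EXEC): [IRQ2] PC=2: DEC 4 -> ACC=-5
Event 8 (EXEC): [IRQ2] PC=3: IRET -> resume IRQ0 at PC=1 (depth now 1)
Event 9 (EXEC): [IRQ0] PC=1: DEC 4 -> ACC=-9
Event 10 (EXEC): [IRQ0] PC=2: INC 3 -> ACC=-6
Event 11 (EXEC): [IRQ0] PC=3: IRET -> resume MAIN at PC=1 (depth now 0)
Event 12 (EXEC): [MAIN] PC=1: NOP
Event 13 (EXEC): [MAIN] PC=2: DEC 1 -> ACC=-7
Event 14 (EXEC): [MAIN] PC=3: INC 4 -> ACC=-3
Event 15 (INT 1): INT 1 arrives: push (MAIN, PC=4), enter IRQ1 at PC=0 (depth now 1)
Event 16 (EXEC): [IRQ1] PC=0: INC 2 -> ACC=-1
Event 17 (EXEC): [IRQ1] PC=1: IRET -> resume MAIN at PC=4 (depth now 0)
Event 18 (EXEC): [MAIN] PC=4: INC 5 -> ACC=4
Event 19 (INT 2): INT 2 arrives: push (MAIN, PC=5), enter IRQ2 at PC=0 (depth now 1)
Event 20 (EXEC): [IRQ2] PC=0: INC 2 -> ACC=6
Event 21 (EXEC): [IRQ2] PC=1: DEC 4 -> ACC=2
Event 22 (EXEC): [IRQ2] PC=2: DEC 4 -> ACC=-2
Event 23 (EXEC): [IRQ2] PC=3: IRET -> resume MAIN at PC=5 (depth now 0)
Event 24 (EXEC): [MAIN] PC=5: DEC 2 -> ACC=-4
Event 25 (INT 2): INT 2 arrives: push (MAIN, PC=6), enter IRQ2 at PC=0 (depth now 1)
Event 26 (EXEC): [IRQ2] PC=0: INC 2 -> ACC=-2
Event 27 (EXEC): [IRQ2] PC=1: DEC 4 -> ACC=-6
Event 28 (EXEC): [IRQ2] PC=2: DEC 4 -> ACC=-10
Event 29 (EXEC): [IRQ2] PC=3: IRET -> resume MAIN at PC=6 (depth now 0)
Event 30 (EXEC): [MAIN] PC=6: NOP
Event 31 (EXEC): [MAIN] PC=7: HALT

Answer: -10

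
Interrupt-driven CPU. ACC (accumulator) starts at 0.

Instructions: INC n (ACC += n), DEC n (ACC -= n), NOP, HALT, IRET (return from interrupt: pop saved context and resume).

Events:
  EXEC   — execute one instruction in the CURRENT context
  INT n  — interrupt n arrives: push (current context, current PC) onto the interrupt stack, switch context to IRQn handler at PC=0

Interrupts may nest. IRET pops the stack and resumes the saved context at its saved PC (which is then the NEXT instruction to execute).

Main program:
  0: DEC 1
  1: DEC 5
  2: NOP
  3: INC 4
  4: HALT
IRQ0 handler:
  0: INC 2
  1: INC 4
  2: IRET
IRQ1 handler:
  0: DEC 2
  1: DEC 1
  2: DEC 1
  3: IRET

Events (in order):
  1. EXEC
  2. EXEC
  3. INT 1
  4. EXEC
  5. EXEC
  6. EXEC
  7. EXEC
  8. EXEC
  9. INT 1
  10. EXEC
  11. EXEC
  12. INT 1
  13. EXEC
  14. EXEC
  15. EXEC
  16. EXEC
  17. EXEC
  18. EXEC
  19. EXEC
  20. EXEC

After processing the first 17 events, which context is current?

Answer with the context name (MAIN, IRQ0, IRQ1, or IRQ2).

Event 1 (EXEC): [MAIN] PC=0: DEC 1 -> ACC=-1
Event 2 (EXEC): [MAIN] PC=1: DEC 5 -> ACC=-6
Event 3 (INT 1): INT 1 arrives: push (MAIN, PC=2), enter IRQ1 at PC=0 (depth now 1)
Event 4 (EXEC): [IRQ1] PC=0: DEC 2 -> ACC=-8
Event 5 (EXEC): [IRQ1] PC=1: DEC 1 -> ACC=-9
Event 6 (EXEC): [IRQ1] PC=2: DEC 1 -> ACC=-10
Event 7 (EXEC): [IRQ1] PC=3: IRET -> resume MAIN at PC=2 (depth now 0)
Event 8 (EXEC): [MAIN] PC=2: NOP
Event 9 (INT 1): INT 1 arrives: push (MAIN, PC=3), enter IRQ1 at PC=0 (depth now 1)
Event 10 (EXEC): [IRQ1] PC=0: DEC 2 -> ACC=-12
Event 11 (EXEC): [IRQ1] PC=1: DEC 1 -> ACC=-13
Event 12 (INT 1): INT 1 arrives: push (IRQ1, PC=2), enter IRQ1 at PC=0 (depth now 2)
Event 13 (EXEC): [IRQ1] PC=0: DEC 2 -> ACC=-15
Event 14 (EXEC): [IRQ1] PC=1: DEC 1 -> ACC=-16
Event 15 (EXEC): [IRQ1] PC=2: DEC 1 -> ACC=-17
Event 16 (EXEC): [IRQ1] PC=3: IRET -> resume IRQ1 at PC=2 (depth now 1)
Event 17 (EXEC): [IRQ1] PC=2: DEC 1 -> ACC=-18

Answer: IRQ1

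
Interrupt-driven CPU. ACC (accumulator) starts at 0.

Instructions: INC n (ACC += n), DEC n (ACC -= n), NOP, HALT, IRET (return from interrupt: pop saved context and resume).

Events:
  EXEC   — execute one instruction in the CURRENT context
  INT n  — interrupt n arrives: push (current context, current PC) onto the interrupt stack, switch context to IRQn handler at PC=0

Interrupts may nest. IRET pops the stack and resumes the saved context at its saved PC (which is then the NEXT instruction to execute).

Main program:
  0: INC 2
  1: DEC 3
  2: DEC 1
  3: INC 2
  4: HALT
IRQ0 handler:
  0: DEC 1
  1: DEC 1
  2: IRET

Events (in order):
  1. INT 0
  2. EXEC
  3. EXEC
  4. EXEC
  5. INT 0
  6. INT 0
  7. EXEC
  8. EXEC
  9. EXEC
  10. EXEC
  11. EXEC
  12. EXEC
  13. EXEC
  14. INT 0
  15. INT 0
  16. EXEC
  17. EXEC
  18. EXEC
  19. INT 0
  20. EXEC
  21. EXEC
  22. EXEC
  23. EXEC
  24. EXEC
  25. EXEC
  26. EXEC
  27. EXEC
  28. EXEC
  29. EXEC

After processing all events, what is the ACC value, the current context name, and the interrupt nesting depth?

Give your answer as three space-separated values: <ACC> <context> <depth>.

Event 1 (INT 0): INT 0 arrives: push (MAIN, PC=0), enter IRQ0 at PC=0 (depth now 1)
Event 2 (EXEC): [IRQ0] PC=0: DEC 1 -> ACC=-1
Event 3 (EXEC): [IRQ0] PC=1: DEC 1 -> ACC=-2
Event 4 (EXEC): [IRQ0] PC=2: IRET -> resume MAIN at PC=0 (depth now 0)
Event 5 (INT 0): INT 0 arrives: push (MAIN, PC=0), enter IRQ0 at PC=0 (depth now 1)
Event 6 (INT 0): INT 0 arrives: push (IRQ0, PC=0), enter IRQ0 at PC=0 (depth now 2)
Event 7 (EXEC): [IRQ0] PC=0: DEC 1 -> ACC=-3
Event 8 (EXEC): [IRQ0] PC=1: DEC 1 -> ACC=-4
Event 9 (EXEC): [IRQ0] PC=2: IRET -> resume IRQ0 at PC=0 (depth now 1)
Event 10 (EXEC): [IRQ0] PC=0: DEC 1 -> ACC=-5
Event 11 (EXEC): [IRQ0] PC=1: DEC 1 -> ACC=-6
Event 12 (EXEC): [IRQ0] PC=2: IRET -> resume MAIN at PC=0 (depth now 0)
Event 13 (EXEC): [MAIN] PC=0: INC 2 -> ACC=-4
Event 14 (INT 0): INT 0 arrives: push (MAIN, PC=1), enter IRQ0 at PC=0 (depth now 1)
Event 15 (INT 0): INT 0 arrives: push (IRQ0, PC=0), enter IRQ0 at PC=0 (depth now 2)
Event 16 (EXEC): [IRQ0] PC=0: DEC 1 -> ACC=-5
Event 17 (EXEC): [IRQ0] PC=1: DEC 1 -> ACC=-6
Event 18 (EXEC): [IRQ0] PC=2: IRET -> resume IRQ0 at PC=0 (depth now 1)
Event 19 (INT 0): INT 0 arrives: push (IRQ0, PC=0), enter IRQ0 at PC=0 (depth now 2)
Event 20 (EXEC): [IRQ0] PC=0: DEC 1 -> ACC=-7
Event 21 (EXEC): [IRQ0] PC=1: DEC 1 -> ACC=-8
Event 22 (EXEC): [IRQ0] PC=2: IRET -> resume IRQ0 at PC=0 (depth now 1)
Event 23 (EXEC): [IRQ0] PC=0: DEC 1 -> ACC=-9
Event 24 (EXEC): [IRQ0] PC=1: DEC 1 -> ACC=-10
Event 25 (EXEC): [IRQ0] PC=2: IRET -> resume MAIN at PC=1 (depth now 0)
Event 26 (EXEC): [MAIN] PC=1: DEC 3 -> ACC=-13
Event 27 (EXEC): [MAIN] PC=2: DEC 1 -> ACC=-14
Event 28 (EXEC): [MAIN] PC=3: INC 2 -> ACC=-12
Event 29 (EXEC): [MAIN] PC=4: HALT

Answer: -12 MAIN 0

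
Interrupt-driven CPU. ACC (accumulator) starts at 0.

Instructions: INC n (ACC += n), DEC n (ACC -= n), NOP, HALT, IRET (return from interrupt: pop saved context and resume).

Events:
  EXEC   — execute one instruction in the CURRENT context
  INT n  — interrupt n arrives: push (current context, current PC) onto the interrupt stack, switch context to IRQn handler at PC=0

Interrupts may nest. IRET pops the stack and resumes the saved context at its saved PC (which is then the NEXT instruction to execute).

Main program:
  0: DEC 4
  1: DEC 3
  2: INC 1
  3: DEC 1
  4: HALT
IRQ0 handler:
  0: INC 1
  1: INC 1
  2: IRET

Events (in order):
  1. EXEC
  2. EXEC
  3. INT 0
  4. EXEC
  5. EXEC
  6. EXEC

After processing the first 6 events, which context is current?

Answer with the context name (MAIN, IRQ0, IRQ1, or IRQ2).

Event 1 (EXEC): [MAIN] PC=0: DEC 4 -> ACC=-4
Event 2 (EXEC): [MAIN] PC=1: DEC 3 -> ACC=-7
Event 3 (INT 0): INT 0 arrives: push (MAIN, PC=2), enter IRQ0 at PC=0 (depth now 1)
Event 4 (EXEC): [IRQ0] PC=0: INC 1 -> ACC=-6
Event 5 (EXEC): [IRQ0] PC=1: INC 1 -> ACC=-5
Event 6 (EXEC): [IRQ0] PC=2: IRET -> resume MAIN at PC=2 (depth now 0)

Answer: MAIN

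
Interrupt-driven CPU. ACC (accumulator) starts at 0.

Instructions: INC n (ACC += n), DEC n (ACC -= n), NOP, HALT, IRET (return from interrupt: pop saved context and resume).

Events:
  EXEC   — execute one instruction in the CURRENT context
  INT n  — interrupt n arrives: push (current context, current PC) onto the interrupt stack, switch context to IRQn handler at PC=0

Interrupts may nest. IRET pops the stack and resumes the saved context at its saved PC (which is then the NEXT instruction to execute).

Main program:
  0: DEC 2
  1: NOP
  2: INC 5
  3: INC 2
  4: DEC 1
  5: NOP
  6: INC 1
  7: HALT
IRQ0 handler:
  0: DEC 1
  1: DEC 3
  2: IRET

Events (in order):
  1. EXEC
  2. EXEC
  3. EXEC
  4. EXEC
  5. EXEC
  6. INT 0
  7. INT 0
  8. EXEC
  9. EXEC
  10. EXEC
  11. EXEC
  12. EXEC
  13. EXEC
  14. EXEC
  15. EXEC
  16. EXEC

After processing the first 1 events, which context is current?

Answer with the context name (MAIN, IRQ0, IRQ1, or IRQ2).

Answer: MAIN

Derivation:
Event 1 (EXEC): [MAIN] PC=0: DEC 2 -> ACC=-2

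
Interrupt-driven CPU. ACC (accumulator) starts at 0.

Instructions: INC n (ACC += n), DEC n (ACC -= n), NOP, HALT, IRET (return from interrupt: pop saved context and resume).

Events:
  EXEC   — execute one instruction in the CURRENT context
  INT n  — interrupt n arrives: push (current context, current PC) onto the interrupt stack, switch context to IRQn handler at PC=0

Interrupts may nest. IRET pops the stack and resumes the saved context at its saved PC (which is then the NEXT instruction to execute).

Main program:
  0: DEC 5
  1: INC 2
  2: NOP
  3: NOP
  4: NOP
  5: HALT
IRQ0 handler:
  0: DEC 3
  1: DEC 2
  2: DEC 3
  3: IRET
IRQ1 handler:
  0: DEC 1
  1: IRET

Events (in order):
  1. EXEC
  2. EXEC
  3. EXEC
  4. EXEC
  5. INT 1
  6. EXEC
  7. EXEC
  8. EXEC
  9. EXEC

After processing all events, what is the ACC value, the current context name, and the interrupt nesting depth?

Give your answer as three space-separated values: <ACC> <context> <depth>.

Answer: -4 MAIN 0

Derivation:
Event 1 (EXEC): [MAIN] PC=0: DEC 5 -> ACC=-5
Event 2 (EXEC): [MAIN] PC=1: INC 2 -> ACC=-3
Event 3 (EXEC): [MAIN] PC=2: NOP
Event 4 (EXEC): [MAIN] PC=3: NOP
Event 5 (INT 1): INT 1 arrives: push (MAIN, PC=4), enter IRQ1 at PC=0 (depth now 1)
Event 6 (EXEC): [IRQ1] PC=0: DEC 1 -> ACC=-4
Event 7 (EXEC): [IRQ1] PC=1: IRET -> resume MAIN at PC=4 (depth now 0)
Event 8 (EXEC): [MAIN] PC=4: NOP
Event 9 (EXEC): [MAIN] PC=5: HALT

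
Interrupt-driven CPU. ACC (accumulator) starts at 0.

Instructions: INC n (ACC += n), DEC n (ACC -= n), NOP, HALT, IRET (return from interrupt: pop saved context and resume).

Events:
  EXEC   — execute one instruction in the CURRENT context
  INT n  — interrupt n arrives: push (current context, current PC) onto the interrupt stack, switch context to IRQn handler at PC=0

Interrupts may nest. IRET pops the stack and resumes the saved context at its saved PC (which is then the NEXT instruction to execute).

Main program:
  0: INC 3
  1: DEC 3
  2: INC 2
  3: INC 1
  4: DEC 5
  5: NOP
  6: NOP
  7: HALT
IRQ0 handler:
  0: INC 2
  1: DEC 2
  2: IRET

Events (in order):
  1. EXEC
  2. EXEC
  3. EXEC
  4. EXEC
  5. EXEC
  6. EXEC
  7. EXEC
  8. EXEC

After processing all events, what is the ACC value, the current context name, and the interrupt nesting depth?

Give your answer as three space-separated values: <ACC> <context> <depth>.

Event 1 (EXEC): [MAIN] PC=0: INC 3 -> ACC=3
Event 2 (EXEC): [MAIN] PC=1: DEC 3 -> ACC=0
Event 3 (EXEC): [MAIN] PC=2: INC 2 -> ACC=2
Event 4 (EXEC): [MAIN] PC=3: INC 1 -> ACC=3
Event 5 (EXEC): [MAIN] PC=4: DEC 5 -> ACC=-2
Event 6 (EXEC): [MAIN] PC=5: NOP
Event 7 (EXEC): [MAIN] PC=6: NOP
Event 8 (EXEC): [MAIN] PC=7: HALT

Answer: -2 MAIN 0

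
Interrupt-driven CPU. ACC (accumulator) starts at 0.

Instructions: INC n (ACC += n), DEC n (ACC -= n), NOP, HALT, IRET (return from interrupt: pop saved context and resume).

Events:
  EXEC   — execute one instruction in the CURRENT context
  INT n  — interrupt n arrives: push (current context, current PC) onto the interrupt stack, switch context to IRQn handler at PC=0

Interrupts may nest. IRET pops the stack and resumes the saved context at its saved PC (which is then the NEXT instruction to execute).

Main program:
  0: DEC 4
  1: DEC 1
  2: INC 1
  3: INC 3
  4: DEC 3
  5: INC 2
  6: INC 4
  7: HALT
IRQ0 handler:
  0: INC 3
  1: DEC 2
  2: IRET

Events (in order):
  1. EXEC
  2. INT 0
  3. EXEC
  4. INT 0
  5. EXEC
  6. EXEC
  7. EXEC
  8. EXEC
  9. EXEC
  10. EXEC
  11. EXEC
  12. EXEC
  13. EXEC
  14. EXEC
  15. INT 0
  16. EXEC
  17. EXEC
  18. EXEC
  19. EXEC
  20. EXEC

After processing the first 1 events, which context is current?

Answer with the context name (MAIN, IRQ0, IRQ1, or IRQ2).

Answer: MAIN

Derivation:
Event 1 (EXEC): [MAIN] PC=0: DEC 4 -> ACC=-4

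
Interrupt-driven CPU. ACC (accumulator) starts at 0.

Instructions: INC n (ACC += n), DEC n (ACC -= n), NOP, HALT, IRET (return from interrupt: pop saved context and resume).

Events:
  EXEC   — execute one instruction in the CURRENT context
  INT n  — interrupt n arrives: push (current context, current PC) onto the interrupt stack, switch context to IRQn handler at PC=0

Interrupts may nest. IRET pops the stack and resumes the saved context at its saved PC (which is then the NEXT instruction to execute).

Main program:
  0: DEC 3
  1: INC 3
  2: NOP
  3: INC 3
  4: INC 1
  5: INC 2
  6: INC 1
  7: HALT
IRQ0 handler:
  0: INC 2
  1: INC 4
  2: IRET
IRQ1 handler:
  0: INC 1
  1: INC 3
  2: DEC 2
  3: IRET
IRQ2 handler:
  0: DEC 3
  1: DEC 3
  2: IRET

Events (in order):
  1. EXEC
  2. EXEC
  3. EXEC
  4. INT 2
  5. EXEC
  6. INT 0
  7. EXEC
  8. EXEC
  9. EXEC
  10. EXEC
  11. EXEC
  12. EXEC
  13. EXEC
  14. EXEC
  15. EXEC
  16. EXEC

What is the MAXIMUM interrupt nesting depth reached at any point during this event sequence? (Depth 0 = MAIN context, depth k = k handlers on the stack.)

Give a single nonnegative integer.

Answer: 2

Derivation:
Event 1 (EXEC): [MAIN] PC=0: DEC 3 -> ACC=-3 [depth=0]
Event 2 (EXEC): [MAIN] PC=1: INC 3 -> ACC=0 [depth=0]
Event 3 (EXEC): [MAIN] PC=2: NOP [depth=0]
Event 4 (INT 2): INT 2 arrives: push (MAIN, PC=3), enter IRQ2 at PC=0 (depth now 1) [depth=1]
Event 5 (EXEC): [IRQ2] PC=0: DEC 3 -> ACC=-3 [depth=1]
Event 6 (INT 0): INT 0 arrives: push (IRQ2, PC=1), enter IRQ0 at PC=0 (depth now 2) [depth=2]
Event 7 (EXEC): [IRQ0] PC=0: INC 2 -> ACC=-1 [depth=2]
Event 8 (EXEC): [IRQ0] PC=1: INC 4 -> ACC=3 [depth=2]
Event 9 (EXEC): [IRQ0] PC=2: IRET -> resume IRQ2 at PC=1 (depth now 1) [depth=1]
Event 10 (EXEC): [IRQ2] PC=1: DEC 3 -> ACC=0 [depth=1]
Event 11 (EXEC): [IRQ2] PC=2: IRET -> resume MAIN at PC=3 (depth now 0) [depth=0]
Event 12 (EXEC): [MAIN] PC=3: INC 3 -> ACC=3 [depth=0]
Event 13 (EXEC): [MAIN] PC=4: INC 1 -> ACC=4 [depth=0]
Event 14 (EXEC): [MAIN] PC=5: INC 2 -> ACC=6 [depth=0]
Event 15 (EXEC): [MAIN] PC=6: INC 1 -> ACC=7 [depth=0]
Event 16 (EXEC): [MAIN] PC=7: HALT [depth=0]
Max depth observed: 2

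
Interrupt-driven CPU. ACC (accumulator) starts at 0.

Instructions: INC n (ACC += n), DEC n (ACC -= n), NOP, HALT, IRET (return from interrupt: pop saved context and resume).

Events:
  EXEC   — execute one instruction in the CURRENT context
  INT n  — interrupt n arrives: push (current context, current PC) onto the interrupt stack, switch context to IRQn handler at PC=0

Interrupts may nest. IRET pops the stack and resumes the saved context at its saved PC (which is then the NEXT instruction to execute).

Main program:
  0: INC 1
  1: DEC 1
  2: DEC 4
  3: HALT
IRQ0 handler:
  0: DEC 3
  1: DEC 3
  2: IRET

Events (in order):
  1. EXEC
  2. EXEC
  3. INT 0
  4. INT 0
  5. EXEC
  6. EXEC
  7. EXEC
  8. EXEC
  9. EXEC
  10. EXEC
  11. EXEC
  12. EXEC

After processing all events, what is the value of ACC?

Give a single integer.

Event 1 (EXEC): [MAIN] PC=0: INC 1 -> ACC=1
Event 2 (EXEC): [MAIN] PC=1: DEC 1 -> ACC=0
Event 3 (INT 0): INT 0 arrives: push (MAIN, PC=2), enter IRQ0 at PC=0 (depth now 1)
Event 4 (INT 0): INT 0 arrives: push (IRQ0, PC=0), enter IRQ0 at PC=0 (depth now 2)
Event 5 (EXEC): [IRQ0] PC=0: DEC 3 -> ACC=-3
Event 6 (EXEC): [IRQ0] PC=1: DEC 3 -> ACC=-6
Event 7 (EXEC): [IRQ0] PC=2: IRET -> resume IRQ0 at PC=0 (depth now 1)
Event 8 (EXEC): [IRQ0] PC=0: DEC 3 -> ACC=-9
Event 9 (EXEC): [IRQ0] PC=1: DEC 3 -> ACC=-12
Event 10 (EXEC): [IRQ0] PC=2: IRET -> resume MAIN at PC=2 (depth now 0)
Event 11 (EXEC): [MAIN] PC=2: DEC 4 -> ACC=-16
Event 12 (EXEC): [MAIN] PC=3: HALT

Answer: -16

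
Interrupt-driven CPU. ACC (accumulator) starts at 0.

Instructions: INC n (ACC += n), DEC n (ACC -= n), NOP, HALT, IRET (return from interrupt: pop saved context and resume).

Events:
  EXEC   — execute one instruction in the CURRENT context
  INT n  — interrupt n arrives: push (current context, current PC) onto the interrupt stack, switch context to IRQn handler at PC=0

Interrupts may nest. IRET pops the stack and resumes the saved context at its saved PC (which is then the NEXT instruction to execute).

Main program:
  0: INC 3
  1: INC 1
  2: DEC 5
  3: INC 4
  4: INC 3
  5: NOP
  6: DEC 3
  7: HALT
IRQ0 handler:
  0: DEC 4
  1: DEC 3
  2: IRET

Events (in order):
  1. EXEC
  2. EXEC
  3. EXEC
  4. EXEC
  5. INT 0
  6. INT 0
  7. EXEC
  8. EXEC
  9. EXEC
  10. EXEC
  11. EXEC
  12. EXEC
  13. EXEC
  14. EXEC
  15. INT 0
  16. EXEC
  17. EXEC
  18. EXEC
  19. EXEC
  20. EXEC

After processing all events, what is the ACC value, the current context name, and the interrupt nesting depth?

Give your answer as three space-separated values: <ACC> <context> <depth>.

Event 1 (EXEC): [MAIN] PC=0: INC 3 -> ACC=3
Event 2 (EXEC): [MAIN] PC=1: INC 1 -> ACC=4
Event 3 (EXEC): [MAIN] PC=2: DEC 5 -> ACC=-1
Event 4 (EXEC): [MAIN] PC=3: INC 4 -> ACC=3
Event 5 (INT 0): INT 0 arrives: push (MAIN, PC=4), enter IRQ0 at PC=0 (depth now 1)
Event 6 (INT 0): INT 0 arrives: push (IRQ0, PC=0), enter IRQ0 at PC=0 (depth now 2)
Event 7 (EXEC): [IRQ0] PC=0: DEC 4 -> ACC=-1
Event 8 (EXEC): [IRQ0] PC=1: DEC 3 -> ACC=-4
Event 9 (EXEC): [IRQ0] PC=2: IRET -> resume IRQ0 at PC=0 (depth now 1)
Event 10 (EXEC): [IRQ0] PC=0: DEC 4 -> ACC=-8
Event 11 (EXEC): [IRQ0] PC=1: DEC 3 -> ACC=-11
Event 12 (EXEC): [IRQ0] PC=2: IRET -> resume MAIN at PC=4 (depth now 0)
Event 13 (EXEC): [MAIN] PC=4: INC 3 -> ACC=-8
Event 14 (EXEC): [MAIN] PC=5: NOP
Event 15 (INT 0): INT 0 arrives: push (MAIN, PC=6), enter IRQ0 at PC=0 (depth now 1)
Event 16 (EXEC): [IRQ0] PC=0: DEC 4 -> ACC=-12
Event 17 (EXEC): [IRQ0] PC=1: DEC 3 -> ACC=-15
Event 18 (EXEC): [IRQ0] PC=2: IRET -> resume MAIN at PC=6 (depth now 0)
Event 19 (EXEC): [MAIN] PC=6: DEC 3 -> ACC=-18
Event 20 (EXEC): [MAIN] PC=7: HALT

Answer: -18 MAIN 0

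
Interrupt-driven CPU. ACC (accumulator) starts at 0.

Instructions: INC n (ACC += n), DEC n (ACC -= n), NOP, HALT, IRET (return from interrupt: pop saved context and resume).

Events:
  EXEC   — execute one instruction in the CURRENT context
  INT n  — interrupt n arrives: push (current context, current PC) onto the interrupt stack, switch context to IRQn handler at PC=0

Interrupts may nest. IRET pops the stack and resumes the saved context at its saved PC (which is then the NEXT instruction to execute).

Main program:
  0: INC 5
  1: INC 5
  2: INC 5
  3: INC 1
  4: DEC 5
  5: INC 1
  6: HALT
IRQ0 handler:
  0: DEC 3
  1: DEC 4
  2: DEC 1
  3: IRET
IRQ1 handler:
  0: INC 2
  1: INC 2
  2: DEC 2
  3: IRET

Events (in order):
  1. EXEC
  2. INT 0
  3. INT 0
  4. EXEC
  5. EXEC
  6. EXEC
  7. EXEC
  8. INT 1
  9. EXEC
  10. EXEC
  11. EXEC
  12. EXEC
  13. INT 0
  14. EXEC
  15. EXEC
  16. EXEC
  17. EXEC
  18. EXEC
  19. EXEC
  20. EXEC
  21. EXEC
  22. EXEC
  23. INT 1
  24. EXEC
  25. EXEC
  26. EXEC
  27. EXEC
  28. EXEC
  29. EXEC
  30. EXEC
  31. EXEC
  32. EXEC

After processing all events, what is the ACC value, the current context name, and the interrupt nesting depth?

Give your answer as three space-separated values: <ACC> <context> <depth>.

Answer: -8 MAIN 0

Derivation:
Event 1 (EXEC): [MAIN] PC=0: INC 5 -> ACC=5
Event 2 (INT 0): INT 0 arrives: push (MAIN, PC=1), enter IRQ0 at PC=0 (depth now 1)
Event 3 (INT 0): INT 0 arrives: push (IRQ0, PC=0), enter IRQ0 at PC=0 (depth now 2)
Event 4 (EXEC): [IRQ0] PC=0: DEC 3 -> ACC=2
Event 5 (EXEC): [IRQ0] PC=1: DEC 4 -> ACC=-2
Event 6 (EXEC): [IRQ0] PC=2: DEC 1 -> ACC=-3
Event 7 (EXEC): [IRQ0] PC=3: IRET -> resume IRQ0 at PC=0 (depth now 1)
Event 8 (INT 1): INT 1 arrives: push (IRQ0, PC=0), enter IRQ1 at PC=0 (depth now 2)
Event 9 (EXEC): [IRQ1] PC=0: INC 2 -> ACC=-1
Event 10 (EXEC): [IRQ1] PC=1: INC 2 -> ACC=1
Event 11 (EXEC): [IRQ1] PC=2: DEC 2 -> ACC=-1
Event 12 (EXEC): [IRQ1] PC=3: IRET -> resume IRQ0 at PC=0 (depth now 1)
Event 13 (INT 0): INT 0 arrives: push (IRQ0, PC=0), enter IRQ0 at PC=0 (depth now 2)
Event 14 (EXEC): [IRQ0] PC=0: DEC 3 -> ACC=-4
Event 15 (EXEC): [IRQ0] PC=1: DEC 4 -> ACC=-8
Event 16 (EXEC): [IRQ0] PC=2: DEC 1 -> ACC=-9
Event 17 (EXEC): [IRQ0] PC=3: IRET -> resume IRQ0 at PC=0 (depth now 1)
Event 18 (EXEC): [IRQ0] PC=0: DEC 3 -> ACC=-12
Event 19 (EXEC): [IRQ0] PC=1: DEC 4 -> ACC=-16
Event 20 (EXEC): [IRQ0] PC=2: DEC 1 -> ACC=-17
Event 21 (EXEC): [IRQ0] PC=3: IRET -> resume MAIN at PC=1 (depth now 0)
Event 22 (EXEC): [MAIN] PC=1: INC 5 -> ACC=-12
Event 23 (INT 1): INT 1 arrives: push (MAIN, PC=2), enter IRQ1 at PC=0 (depth now 1)
Event 24 (EXEC): [IRQ1] PC=0: INC 2 -> ACC=-10
Event 25 (EXEC): [IRQ1] PC=1: INC 2 -> ACC=-8
Event 26 (EXEC): [IRQ1] PC=2: DEC 2 -> ACC=-10
Event 27 (EXEC): [IRQ1] PC=3: IRET -> resume MAIN at PC=2 (depth now 0)
Event 28 (EXEC): [MAIN] PC=2: INC 5 -> ACC=-5
Event 29 (EXEC): [MAIN] PC=3: INC 1 -> ACC=-4
Event 30 (EXEC): [MAIN] PC=4: DEC 5 -> ACC=-9
Event 31 (EXEC): [MAIN] PC=5: INC 1 -> ACC=-8
Event 32 (EXEC): [MAIN] PC=6: HALT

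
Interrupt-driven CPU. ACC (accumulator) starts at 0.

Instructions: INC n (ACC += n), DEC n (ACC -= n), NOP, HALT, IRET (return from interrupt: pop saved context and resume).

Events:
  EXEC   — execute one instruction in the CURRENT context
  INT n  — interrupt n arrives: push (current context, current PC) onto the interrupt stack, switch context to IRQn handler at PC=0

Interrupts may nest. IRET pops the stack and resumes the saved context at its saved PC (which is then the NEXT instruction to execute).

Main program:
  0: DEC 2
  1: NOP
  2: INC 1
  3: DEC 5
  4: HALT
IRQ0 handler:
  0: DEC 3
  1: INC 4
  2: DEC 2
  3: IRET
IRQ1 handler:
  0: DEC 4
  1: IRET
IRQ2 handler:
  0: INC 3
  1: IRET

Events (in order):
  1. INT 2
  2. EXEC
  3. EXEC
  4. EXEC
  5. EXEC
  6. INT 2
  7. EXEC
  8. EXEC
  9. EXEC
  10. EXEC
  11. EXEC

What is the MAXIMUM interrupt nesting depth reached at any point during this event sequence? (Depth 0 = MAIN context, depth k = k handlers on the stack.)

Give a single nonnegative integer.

Answer: 1

Derivation:
Event 1 (INT 2): INT 2 arrives: push (MAIN, PC=0), enter IRQ2 at PC=0 (depth now 1) [depth=1]
Event 2 (EXEC): [IRQ2] PC=0: INC 3 -> ACC=3 [depth=1]
Event 3 (EXEC): [IRQ2] PC=1: IRET -> resume MAIN at PC=0 (depth now 0) [depth=0]
Event 4 (EXEC): [MAIN] PC=0: DEC 2 -> ACC=1 [depth=0]
Event 5 (EXEC): [MAIN] PC=1: NOP [depth=0]
Event 6 (INT 2): INT 2 arrives: push (MAIN, PC=2), enter IRQ2 at PC=0 (depth now 1) [depth=1]
Event 7 (EXEC): [IRQ2] PC=0: INC 3 -> ACC=4 [depth=1]
Event 8 (EXEC): [IRQ2] PC=1: IRET -> resume MAIN at PC=2 (depth now 0) [depth=0]
Event 9 (EXEC): [MAIN] PC=2: INC 1 -> ACC=5 [depth=0]
Event 10 (EXEC): [MAIN] PC=3: DEC 5 -> ACC=0 [depth=0]
Event 11 (EXEC): [MAIN] PC=4: HALT [depth=0]
Max depth observed: 1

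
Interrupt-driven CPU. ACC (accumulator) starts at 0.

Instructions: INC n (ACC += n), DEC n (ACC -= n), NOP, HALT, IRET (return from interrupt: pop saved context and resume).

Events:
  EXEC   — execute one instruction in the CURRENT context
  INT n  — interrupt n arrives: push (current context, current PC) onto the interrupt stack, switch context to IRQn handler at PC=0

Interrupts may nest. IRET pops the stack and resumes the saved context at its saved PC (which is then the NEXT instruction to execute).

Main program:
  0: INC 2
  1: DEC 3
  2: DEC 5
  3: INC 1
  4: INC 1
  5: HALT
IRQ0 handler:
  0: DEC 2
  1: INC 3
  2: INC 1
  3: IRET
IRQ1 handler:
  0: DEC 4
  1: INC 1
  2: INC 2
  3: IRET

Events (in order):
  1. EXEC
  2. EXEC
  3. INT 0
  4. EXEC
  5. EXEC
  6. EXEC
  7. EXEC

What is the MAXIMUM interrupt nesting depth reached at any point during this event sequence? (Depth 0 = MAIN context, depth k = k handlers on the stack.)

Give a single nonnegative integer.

Answer: 1

Derivation:
Event 1 (EXEC): [MAIN] PC=0: INC 2 -> ACC=2 [depth=0]
Event 2 (EXEC): [MAIN] PC=1: DEC 3 -> ACC=-1 [depth=0]
Event 3 (INT 0): INT 0 arrives: push (MAIN, PC=2), enter IRQ0 at PC=0 (depth now 1) [depth=1]
Event 4 (EXEC): [IRQ0] PC=0: DEC 2 -> ACC=-3 [depth=1]
Event 5 (EXEC): [IRQ0] PC=1: INC 3 -> ACC=0 [depth=1]
Event 6 (EXEC): [IRQ0] PC=2: INC 1 -> ACC=1 [depth=1]
Event 7 (EXEC): [IRQ0] PC=3: IRET -> resume MAIN at PC=2 (depth now 0) [depth=0]
Max depth observed: 1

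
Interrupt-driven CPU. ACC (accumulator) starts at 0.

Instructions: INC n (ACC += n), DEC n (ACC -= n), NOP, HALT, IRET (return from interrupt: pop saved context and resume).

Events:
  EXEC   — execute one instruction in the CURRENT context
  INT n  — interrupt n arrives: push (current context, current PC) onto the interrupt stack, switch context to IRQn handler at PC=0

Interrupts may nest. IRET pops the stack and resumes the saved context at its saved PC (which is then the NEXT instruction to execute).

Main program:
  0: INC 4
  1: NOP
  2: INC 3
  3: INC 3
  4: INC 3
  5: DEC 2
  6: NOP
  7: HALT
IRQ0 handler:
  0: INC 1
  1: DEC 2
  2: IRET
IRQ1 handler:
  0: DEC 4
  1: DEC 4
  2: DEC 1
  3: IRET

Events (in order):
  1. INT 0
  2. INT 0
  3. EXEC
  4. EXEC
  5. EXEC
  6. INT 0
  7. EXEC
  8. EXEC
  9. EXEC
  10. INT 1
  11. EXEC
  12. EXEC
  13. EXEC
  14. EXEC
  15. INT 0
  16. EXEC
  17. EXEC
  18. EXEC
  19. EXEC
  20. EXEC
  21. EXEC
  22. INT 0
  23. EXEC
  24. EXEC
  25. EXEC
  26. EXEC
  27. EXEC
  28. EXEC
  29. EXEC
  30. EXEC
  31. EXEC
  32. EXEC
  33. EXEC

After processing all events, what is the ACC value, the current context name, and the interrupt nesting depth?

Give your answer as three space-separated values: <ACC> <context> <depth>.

Event 1 (INT 0): INT 0 arrives: push (MAIN, PC=0), enter IRQ0 at PC=0 (depth now 1)
Event 2 (INT 0): INT 0 arrives: push (IRQ0, PC=0), enter IRQ0 at PC=0 (depth now 2)
Event 3 (EXEC): [IRQ0] PC=0: INC 1 -> ACC=1
Event 4 (EXEC): [IRQ0] PC=1: DEC 2 -> ACC=-1
Event 5 (EXEC): [IRQ0] PC=2: IRET -> resume IRQ0 at PC=0 (depth now 1)
Event 6 (INT 0): INT 0 arrives: push (IRQ0, PC=0), enter IRQ0 at PC=0 (depth now 2)
Event 7 (EXEC): [IRQ0] PC=0: INC 1 -> ACC=0
Event 8 (EXEC): [IRQ0] PC=1: DEC 2 -> ACC=-2
Event 9 (EXEC): [IRQ0] PC=2: IRET -> resume IRQ0 at PC=0 (depth now 1)
Event 10 (INT 1): INT 1 arrives: push (IRQ0, PC=0), enter IRQ1 at PC=0 (depth now 2)
Event 11 (EXEC): [IRQ1] PC=0: DEC 4 -> ACC=-6
Event 12 (EXEC): [IRQ1] PC=1: DEC 4 -> ACC=-10
Event 13 (EXEC): [IRQ1] PC=2: DEC 1 -> ACC=-11
Event 14 (EXEC): [IRQ1] PC=3: IRET -> resume IRQ0 at PC=0 (depth now 1)
Event 15 (INT 0): INT 0 arrives: push (IRQ0, PC=0), enter IRQ0 at PC=0 (depth now 2)
Event 16 (EXEC): [IRQ0] PC=0: INC 1 -> ACC=-10
Event 17 (EXEC): [IRQ0] PC=1: DEC 2 -> ACC=-12
Event 18 (EXEC): [IRQ0] PC=2: IRET -> resume IRQ0 at PC=0 (depth now 1)
Event 19 (EXEC): [IRQ0] PC=0: INC 1 -> ACC=-11
Event 20 (EXEC): [IRQ0] PC=1: DEC 2 -> ACC=-13
Event 21 (EXEC): [IRQ0] PC=2: IRET -> resume MAIN at PC=0 (depth now 0)
Event 22 (INT 0): INT 0 arrives: push (MAIN, PC=0), enter IRQ0 at PC=0 (depth now 1)
Event 23 (EXEC): [IRQ0] PC=0: INC 1 -> ACC=-12
Event 24 (EXEC): [IRQ0] PC=1: DEC 2 -> ACC=-14
Event 25 (EXEC): [IRQ0] PC=2: IRET -> resume MAIN at PC=0 (depth now 0)
Event 26 (EXEC): [MAIN] PC=0: INC 4 -> ACC=-10
Event 27 (EXEC): [MAIN] PC=1: NOP
Event 28 (EXEC): [MAIN] PC=2: INC 3 -> ACC=-7
Event 29 (EXEC): [MAIN] PC=3: INC 3 -> ACC=-4
Event 30 (EXEC): [MAIN] PC=4: INC 3 -> ACC=-1
Event 31 (EXEC): [MAIN] PC=5: DEC 2 -> ACC=-3
Event 32 (EXEC): [MAIN] PC=6: NOP
Event 33 (EXEC): [MAIN] PC=7: HALT

Answer: -3 MAIN 0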